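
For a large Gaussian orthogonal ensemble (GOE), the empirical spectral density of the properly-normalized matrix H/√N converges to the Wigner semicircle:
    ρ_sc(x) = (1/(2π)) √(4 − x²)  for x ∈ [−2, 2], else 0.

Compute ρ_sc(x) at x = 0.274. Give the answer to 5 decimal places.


ρ_sc(x) = (1/(2π)) √(4 − x²). With x = 0.274:
  4 − x² = 4 − (0.274)² = 4 − 0.075076 = 3.924924.
  √(4 − x²) = 1.981142.
  1/(2π) = 0.159155.
  ρ_sc(0.274) = 0.159155 · 1.981142 = 0.315309.

Rounded to 5 decimal places: ρ_sc(0.274) ≈ 0.31531.


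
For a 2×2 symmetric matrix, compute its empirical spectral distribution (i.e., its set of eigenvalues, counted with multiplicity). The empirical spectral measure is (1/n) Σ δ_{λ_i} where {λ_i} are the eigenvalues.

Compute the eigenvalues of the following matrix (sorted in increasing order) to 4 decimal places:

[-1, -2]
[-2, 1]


Since M is real symmetric, both eigenvalues are real; they are the roots of det(λI − M) = λ² − (tr M) λ + det M.
tr M = -1 + 1 = 0.
det M = (-1)·1 − (-2)² = -1 − 4 = -5.
Characteristic polynomial: λ² − 5 = 0.
Discriminant Δ = (tr M)² − 4·det M = 0 − (-20) = 20; √Δ = 4.472136.
λ = (tr M ± √Δ)/2 = (0 ± 4.472136)/2, giving (tr M − √Δ)/2 = -2.2361 and (tr M + √Δ)/2 = 2.2361.

Eigenvalues sorted in increasing order: [-2.2361, 2.2361].


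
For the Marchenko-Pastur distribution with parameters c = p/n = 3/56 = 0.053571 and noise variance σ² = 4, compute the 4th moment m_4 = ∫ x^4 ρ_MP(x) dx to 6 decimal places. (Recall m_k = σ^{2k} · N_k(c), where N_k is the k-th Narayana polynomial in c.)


E[X⁴] = σ⁸ (1 + 6c + 6c² + c³) (fourth MP moment). With σ² = 4 (so σ⁸ = 256) and c = 3/56 = 0.053571: E[X⁴] = 256 · (1 + 6·0.053571 + 6·(0.053571)² + (0.053571)³) = 256 · 1.338802.

So E[X^4] = 342.733236.


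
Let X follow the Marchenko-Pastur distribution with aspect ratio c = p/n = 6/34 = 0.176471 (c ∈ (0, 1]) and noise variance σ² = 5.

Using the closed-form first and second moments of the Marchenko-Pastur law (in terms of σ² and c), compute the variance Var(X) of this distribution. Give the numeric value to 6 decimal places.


Recall the MP moments m_1 = E[X] = σ² and m_2 = E[X²] = σ⁴ (1 + c).
m_1 = E[X] = σ² = 5, so m_1² = 25.
m_2 = E[X²] = σ⁴ (1 + c) = 25 · (1 + 0.176471) = 25 · 1.176471 = 29.411765.
(Note m_2 − m_1² simplifies to c · σ⁴ = 0.176471 · 25.)

Var(X) = m_2 − m_1² = 29.411765 − 25 = 4.411765.


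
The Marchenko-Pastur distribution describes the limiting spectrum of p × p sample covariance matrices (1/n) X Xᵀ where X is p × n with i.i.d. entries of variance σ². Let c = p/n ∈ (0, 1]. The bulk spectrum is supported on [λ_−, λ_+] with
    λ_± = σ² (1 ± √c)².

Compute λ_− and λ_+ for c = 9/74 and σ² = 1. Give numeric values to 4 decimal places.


c = 9/74 = 0.121622; √c = 0.348743.
λ_− = σ² (1 − √c)² = 1 · (1 − 0.348743)² = 1 · (0.651257)² = 0.424136.
λ_+ = σ² (1 + √c)² = 1 · (1 + 0.348743)² = 1 · (1.348743)² = 1.819107.

Rounded to 4 decimal places: λ_− ≈ 0.4241, λ_+ ≈ 1.8191.


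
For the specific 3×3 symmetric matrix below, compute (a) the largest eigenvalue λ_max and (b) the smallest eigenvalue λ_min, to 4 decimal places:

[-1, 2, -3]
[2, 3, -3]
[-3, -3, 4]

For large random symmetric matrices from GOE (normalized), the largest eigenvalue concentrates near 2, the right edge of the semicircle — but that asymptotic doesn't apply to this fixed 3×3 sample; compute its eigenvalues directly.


Since M is real symmetric, all three eigenvalues are real; they are the roots of det(λI − M) = λ³ − (tr M) λ² + s λ − det M, where s is the sum of the principal 2×2 minors.
tr M = -1 + 3 + 4 = 6.
s = ((-1)·3 − 2²) + ((-1)·4 − (-3)²) + (3·4 − (-3)²) = -7 + (-13) + 3 = -17.
det M (expand along row 1) = (-1)·3 − 2·(-1) + (-3)·3 = -10.
Characteristic polynomial: λ³ − 6λ² − 17λ + 10 = 0.
Substitute λ = y + (tr M)/3 = y + 2.000000 to remove the quadratic term: y³ + p·y + q = 0 with p = s − (tr M)²/3 = -29.000000 and q = −2(tr M)³/27 + (tr M)·s/3 − det M = -40.000000.
Three real roots ⇒ use the trigonometric (Viète) form: r = 2√(−p/3) = 6.218253, φ = arccos(3q/(p·r)) = arccos(0.665449) = 0.842701 rad.
y_k = r·cos(φ/3 − 2πk/3) for k = 0, 1, 2 gives y = 5.974536, -1.494388, -4.480148.
λ_k = y_k + 2.000000 gives λ = 7.9745, 0.5056, -2.4801 (check: the sum is 6.0000 = tr M).

Hence λ_max = 7.9745 and λ_min = -2.4801.


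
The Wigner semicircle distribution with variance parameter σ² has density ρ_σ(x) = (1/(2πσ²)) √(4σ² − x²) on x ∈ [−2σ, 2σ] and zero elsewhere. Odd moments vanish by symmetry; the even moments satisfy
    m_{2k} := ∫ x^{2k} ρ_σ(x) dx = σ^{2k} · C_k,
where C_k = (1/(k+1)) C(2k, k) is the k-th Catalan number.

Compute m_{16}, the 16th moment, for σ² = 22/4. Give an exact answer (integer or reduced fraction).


By the scaled semicircle moment identity, m_{2k} = σ^{2k} · C_k with k = 8.
C_8 = (1/(k+1)) · C(2k, k) = (1/9) · C(16, 8) = (1/9) · 12870 = 1430.
σ^{2k} = (σ²)^k = (22/4)^8 = 214358881/256.

Therefore m_{16} = σ^{16} · C_8 = (214358881/256) · 1430 = 153266599915/128.


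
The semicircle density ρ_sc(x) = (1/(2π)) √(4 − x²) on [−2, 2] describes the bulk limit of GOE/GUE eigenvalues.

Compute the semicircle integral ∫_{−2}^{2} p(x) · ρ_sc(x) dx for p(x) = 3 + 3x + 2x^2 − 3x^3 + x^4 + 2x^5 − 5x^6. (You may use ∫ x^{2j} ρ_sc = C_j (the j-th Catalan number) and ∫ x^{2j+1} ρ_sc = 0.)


Write p(x) = Σ a_i x^i, split into monomials and integrate each against ρ_sc separately.
Using ∫ x^{2j} ρ_sc = C_j = (1/(j+1)) C(2j, j) (Catalan numbers) and ∫ x^{2j+1} ρ_sc = 0 (odd monomials vanish by symmetry):
  i = 0 (even): a_0 · C_{0} = 3 · 1 = 3
  i = 1 (odd): ∫ x^1 ρ_sc = 0 (vanishes)
  i = 2 (even): a_2 · C_{1} = 2 · 1 = 2
  i = 3 (odd): ∫ x^3 ρ_sc = 0 (vanishes)
  i = 4 (even): a_4 · C_{2} = 1 · 2 = 2
  i = 5 (odd): ∫ x^5 ρ_sc = 0 (vanishes)
  i = 6 (even): a_6 · C_{3} = -5 · 5 = -25

Summing the contributions: ∫_{−2}^{2} p(x) ρ_sc(x) dx = 3 + 2 + 2 + (-25) = -18.


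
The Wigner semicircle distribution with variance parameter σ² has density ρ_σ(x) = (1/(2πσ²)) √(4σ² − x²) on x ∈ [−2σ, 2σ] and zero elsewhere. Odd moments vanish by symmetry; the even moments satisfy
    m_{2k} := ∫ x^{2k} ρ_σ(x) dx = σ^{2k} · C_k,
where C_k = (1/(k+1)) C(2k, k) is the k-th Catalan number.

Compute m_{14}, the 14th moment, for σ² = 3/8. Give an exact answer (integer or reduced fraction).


By the scaled semicircle moment identity, m_{2k} = σ^{2k} · C_k with k = 7.
C_7 = (1/(k+1)) · C(2k, k) = (1/8) · C(14, 7) = (1/8) · 3432 = 429.
σ^{2k} = (σ²)^k = (3/8)^7 = 2187/2097152.

Therefore m_{14} = σ^{14} · C_7 = (2187/2097152) · 429 = 938223/2097152.


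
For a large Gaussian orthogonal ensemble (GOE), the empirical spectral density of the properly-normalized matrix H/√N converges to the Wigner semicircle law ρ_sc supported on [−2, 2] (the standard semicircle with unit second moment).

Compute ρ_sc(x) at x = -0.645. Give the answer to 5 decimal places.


ρ_sc(x) = (1/(2π)) √(4 − x²). With x = -0.645:
  4 − x² = 4 − (-0.645)² = 4 − 0.416025 = 3.583975.
  √(4 − x²) = 1.893139.
  1/(2π) = 0.159155.
  ρ_sc(-0.645) = 0.159155 · 1.893139 = 0.301302.

Rounded to 5 decimal places: ρ_sc(-0.645) ≈ 0.30130.


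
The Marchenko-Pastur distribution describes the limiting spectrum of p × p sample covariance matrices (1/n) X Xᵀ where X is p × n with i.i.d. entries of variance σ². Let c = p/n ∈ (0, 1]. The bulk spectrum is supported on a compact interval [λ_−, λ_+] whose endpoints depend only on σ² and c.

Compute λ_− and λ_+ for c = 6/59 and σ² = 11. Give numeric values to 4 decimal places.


c = 6/59 = 0.101695; √c = 0.318896.
λ_− = σ² (1 − √c)² = 11 · (1 − 0.318896)² = 11 · (0.681104)² = 5.102923.
λ_+ = σ² (1 + √c)² = 11 · (1 + 0.318896)² = 11 · (1.318896)² = 19.134365.

Rounded to 4 decimal places: λ_− ≈ 5.1029, λ_+ ≈ 19.1344.


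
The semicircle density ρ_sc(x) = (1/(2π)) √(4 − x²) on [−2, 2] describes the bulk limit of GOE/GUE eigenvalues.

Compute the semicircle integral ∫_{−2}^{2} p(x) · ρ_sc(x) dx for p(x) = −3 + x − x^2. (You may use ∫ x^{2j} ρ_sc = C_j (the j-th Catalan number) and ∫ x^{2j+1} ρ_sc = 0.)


Write p(x) = Σ a_i x^i, split into monomials and integrate each against ρ_sc separately.
Using ∫ x^{2j} ρ_sc = C_j = (1/(j+1)) C(2j, j) (Catalan numbers) and ∫ x^{2j+1} ρ_sc = 0 (odd monomials vanish by symmetry):
  i = 0 (even): a_0 · C_{0} = -3 · 1 = -3
  i = 1 (odd): ∫ x^1 ρ_sc = 0 (vanishes)
  i = 2 (even): a_2 · C_{1} = -1 · 1 = -1

Summing the contributions: ∫_{−2}^{2} p(x) ρ_sc(x) dx = (-3) + (-1) = -4.


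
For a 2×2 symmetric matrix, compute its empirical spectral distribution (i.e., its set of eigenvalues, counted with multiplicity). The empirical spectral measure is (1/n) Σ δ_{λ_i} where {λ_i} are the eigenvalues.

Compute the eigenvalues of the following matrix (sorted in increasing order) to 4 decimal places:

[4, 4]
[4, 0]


Since M is real symmetric, both eigenvalues are real; they are the roots of det(λI − M) = λ² − (tr M) λ + det M.
tr M = 4 + 0 = 4.
det M = 4·0 − 4² = 0 − 16 = -16.
Characteristic polynomial: λ² − 4λ − 16 = 0.
Discriminant Δ = (tr M)² − 4·det M = 16 − (-64) = 80; √Δ = 8.944272.
λ = (tr M ± √Δ)/2 = (4 ± 8.944272)/2, giving (tr M − √Δ)/2 = -2.4721 and (tr M + √Δ)/2 = 6.4721.

Eigenvalues sorted in increasing order: [-2.4721, 6.4721].


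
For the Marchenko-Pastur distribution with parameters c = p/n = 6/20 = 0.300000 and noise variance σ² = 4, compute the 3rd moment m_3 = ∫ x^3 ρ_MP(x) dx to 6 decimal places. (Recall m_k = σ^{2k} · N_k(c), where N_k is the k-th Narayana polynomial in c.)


E[X³] = σ⁶ (1 + 3c + c²) (third MP moment). With σ² = 4 (so σ⁶ = 64) and c = 6/20 = 0.300000: E[X³] = 64 · (1 + 3·0.300000 + (0.300000)²) = 64 · 1.990000.

So E[X^3] = 127.360000.


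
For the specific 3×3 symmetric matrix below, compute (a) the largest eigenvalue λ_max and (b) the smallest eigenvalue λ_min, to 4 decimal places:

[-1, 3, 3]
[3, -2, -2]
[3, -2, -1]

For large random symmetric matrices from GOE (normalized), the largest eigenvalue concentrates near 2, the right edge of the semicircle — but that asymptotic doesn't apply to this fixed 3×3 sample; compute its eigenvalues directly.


Since M is real symmetric, all three eigenvalues are real; they are the roots of det(λI − M) = λ³ − (tr M) λ² + s λ − det M, where s is the sum of the principal 2×2 minors.
tr M = -1 + (-2) + (-1) = -4.
s = ((-1)·(-2) − 3²) + ((-1)·(-1) − 3²) + ((-2)·(-1) − (-2)²) = -7 + (-8) + (-2) = -17.
det M (expand along row 1) = (-1)·(-2) − 3·3 + 3·0 = -7.
Characteristic polynomial: λ³ + 4λ² − 17λ + 7 = 0.
Substitute λ = y + (tr M)/3 = y − 1.333333 to remove the quadratic term: y³ + p·y + q = 0 with p = s − (tr M)²/3 = -22.333333 and q = −2(tr M)³/27 + (tr M)·s/3 − det M = 34.407407.
Three real roots ⇒ use the trigonometric (Viète) form: r = 2√(−p/3) = 5.456902, φ = arccos(3q/(p·r)) = arccos(-0.846981) = 2.581076 rad.
y_k = r·cos(φ/3 − 2πk/3) for k = 0, 1, 2 gives y = 3.558803, 1.803128, -5.361932.
λ_k = y_k − 1.333333 gives λ = 2.2255, 0.4698, -6.6953 (check: the sum is -4.0000 = tr M).

Hence λ_max = 2.2255 and λ_min = -6.6953.


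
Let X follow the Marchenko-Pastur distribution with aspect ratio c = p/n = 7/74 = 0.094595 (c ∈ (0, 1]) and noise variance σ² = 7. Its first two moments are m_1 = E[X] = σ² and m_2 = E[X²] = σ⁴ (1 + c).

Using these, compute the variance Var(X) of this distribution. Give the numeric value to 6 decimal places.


m_1 = E[X] = σ² = 7, so m_1² = 49.
m_2 = E[X²] = σ⁴ (1 + c) = 49 · (1 + 0.094595) = 49 · 1.094595 = 53.635135.
(Note m_2 − m_1² simplifies to c · σ⁴ = 0.094595 · 49.)

Var(X) = m_2 − m_1² = 53.635135 − 49 = 4.635135.


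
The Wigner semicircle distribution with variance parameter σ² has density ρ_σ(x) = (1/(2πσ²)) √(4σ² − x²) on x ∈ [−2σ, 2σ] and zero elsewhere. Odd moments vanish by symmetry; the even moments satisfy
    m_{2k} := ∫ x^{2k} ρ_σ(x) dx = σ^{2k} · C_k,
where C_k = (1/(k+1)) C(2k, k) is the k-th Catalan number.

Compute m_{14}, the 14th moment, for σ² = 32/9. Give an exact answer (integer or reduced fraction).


By the scaled semicircle moment identity, m_{2k} = σ^{2k} · C_k with k = 7.
C_7 = (1/(k+1)) · C(2k, k) = (1/8) · C(14, 7) = (1/8) · 3432 = 429.
σ^{2k} = (σ²)^k = (32/9)^7 = 34359738368/4782969.

Therefore m_{14} = σ^{14} · C_7 = (34359738368/4782969) · 429 = 4913442586624/1594323.


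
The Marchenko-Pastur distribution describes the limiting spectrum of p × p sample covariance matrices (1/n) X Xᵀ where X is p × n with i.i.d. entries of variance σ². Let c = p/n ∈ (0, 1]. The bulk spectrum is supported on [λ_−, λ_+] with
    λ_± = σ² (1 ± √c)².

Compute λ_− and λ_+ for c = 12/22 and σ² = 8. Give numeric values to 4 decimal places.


c = 12/22 = 0.545455; √c = 0.738549.
λ_− = σ² (1 − √c)² = 8 · (1 − 0.738549)² = 8 · (0.261451)² = 0.546853.
λ_+ = σ² (1 + √c)² = 8 · (1 + 0.738549)² = 8 · (1.738549)² = 24.180419.

Rounded to 4 decimal places: λ_− ≈ 0.5469, λ_+ ≈ 24.1804.


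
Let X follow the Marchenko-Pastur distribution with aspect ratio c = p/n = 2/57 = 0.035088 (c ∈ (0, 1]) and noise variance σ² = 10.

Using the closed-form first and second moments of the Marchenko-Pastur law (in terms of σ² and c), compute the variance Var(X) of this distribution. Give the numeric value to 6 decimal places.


Recall the MP moments m_1 = E[X] = σ² and m_2 = E[X²] = σ⁴ (1 + c).
m_1 = E[X] = σ² = 10, so m_1² = 100.
m_2 = E[X²] = σ⁴ (1 + c) = 100 · (1 + 0.035088) = 100 · 1.035088 = 103.508772.
(Note m_2 − m_1² simplifies to c · σ⁴ = 0.035088 · 100.)

Var(X) = m_2 − m_1² = 103.508772 − 100 = 3.508772.


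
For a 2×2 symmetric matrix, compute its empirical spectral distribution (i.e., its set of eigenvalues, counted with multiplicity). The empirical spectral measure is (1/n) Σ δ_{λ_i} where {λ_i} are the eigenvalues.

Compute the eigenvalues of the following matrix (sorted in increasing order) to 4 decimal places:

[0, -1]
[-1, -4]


Since M is real symmetric, both eigenvalues are real; they are the roots of det(λI − M) = λ² − (tr M) λ + det M.
tr M = 0 + (-4) = -4.
det M = 0·(-4) − (-1)² = 0 − 1 = -1.
Characteristic polynomial: λ² + 4λ − 1 = 0.
Discriminant Δ = (tr M)² − 4·det M = 16 − (-4) = 20; √Δ = 4.472136.
λ = (tr M ± √Δ)/2 = (-4 ± 4.472136)/2, giving (tr M − √Δ)/2 = -4.2361 and (tr M + √Δ)/2 = 0.2361.

Eigenvalues sorted in increasing order: [-4.2361, 0.2361].


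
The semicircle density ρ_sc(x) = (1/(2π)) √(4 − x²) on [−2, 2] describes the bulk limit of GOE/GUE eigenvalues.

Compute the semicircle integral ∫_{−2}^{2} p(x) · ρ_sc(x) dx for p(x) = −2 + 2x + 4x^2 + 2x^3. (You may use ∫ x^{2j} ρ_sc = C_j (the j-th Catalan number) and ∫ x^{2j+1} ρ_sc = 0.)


Write p(x) = Σ a_i x^i, split into monomials and integrate each against ρ_sc separately.
Using ∫ x^{2j} ρ_sc = C_j = (1/(j+1)) C(2j, j) (Catalan numbers) and ∫ x^{2j+1} ρ_sc = 0 (odd monomials vanish by symmetry):
  i = 0 (even): a_0 · C_{0} = -2 · 1 = -2
  i = 1 (odd): ∫ x^1 ρ_sc = 0 (vanishes)
  i = 2 (even): a_2 · C_{1} = 4 · 1 = 4
  i = 3 (odd): ∫ x^3 ρ_sc = 0 (vanishes)

Summing the contributions: ∫_{−2}^{2} p(x) ρ_sc(x) dx = (-2) + 4 = 2.


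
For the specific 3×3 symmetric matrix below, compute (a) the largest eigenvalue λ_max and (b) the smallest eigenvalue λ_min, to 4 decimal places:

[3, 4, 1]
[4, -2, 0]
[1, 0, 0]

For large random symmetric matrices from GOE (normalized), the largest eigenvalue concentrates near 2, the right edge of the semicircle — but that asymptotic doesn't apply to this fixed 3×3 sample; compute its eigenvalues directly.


Since M is real symmetric, all three eigenvalues are real; they are the roots of det(λI − M) = λ³ − (tr M) λ² + s λ − det M, where s is the sum of the principal 2×2 minors.
tr M = 3 + (-2) + 0 = 1.
s = (3·(-2) − 4²) + (3·0 − 1²) + ((-2)·0 − 0²) = -22 + (-1) + 0 = -23.
det M (expand along row 1) = 3·0 − 4·0 + 1·2 = 2.
Characteristic polynomial: λ³ − λ² − 23λ − 2 = 0.
Substitute λ = y + (tr M)/3 = y + 0.333333 to remove the quadratic term: y³ + p·y + q = 0 with p = s − (tr M)²/3 = -23.333333 and q = −2(tr M)³/27 + (tr M)·s/3 − det M = -9.740741.
Three real roots ⇒ use the trigonometric (Viète) form: r = 2√(−p/3) = 5.577734, φ = arccos(3q/(p·r)) = arccos(0.224532) = 1.344333 rad.
y_k = r·cos(φ/3 − 2πk/3) for k = 0, 1, 2 gives y = 5.027028, -0.420650, -4.606377.
λ_k = y_k + 0.333333 gives λ = 5.3604, -0.0873, -4.2730 (check: the sum is 1.0000 = tr M).

Hence λ_max = 5.3604 and λ_min = -4.2730.


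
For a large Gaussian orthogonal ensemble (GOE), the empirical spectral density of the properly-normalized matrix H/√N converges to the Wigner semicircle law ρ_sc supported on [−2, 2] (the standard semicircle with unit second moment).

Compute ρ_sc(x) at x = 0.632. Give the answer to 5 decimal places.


ρ_sc(x) = (1/(2π)) √(4 − x²). With x = 0.632:
  4 − x² = 4 − (0.632)² = 4 − 0.399424 = 3.600576.
  √(4 − x²) = 1.897518.
  1/(2π) = 0.159155.
  ρ_sc(0.632) = 0.159155 · 1.897518 = 0.301999.

Rounded to 5 decimal places: ρ_sc(0.632) ≈ 0.30200.


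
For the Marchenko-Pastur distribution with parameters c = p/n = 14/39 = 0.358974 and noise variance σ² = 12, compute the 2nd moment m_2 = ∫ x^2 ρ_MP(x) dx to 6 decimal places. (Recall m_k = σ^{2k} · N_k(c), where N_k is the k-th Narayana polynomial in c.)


E[X²] = σ⁴ (1 + c) (second MP moment). With σ² = 12 (so σ⁴ = 144) and c = 14/39 = 0.358974: E[X²] = 144 · (1 + 0.358974) = 144 · 1.358974.

So E[X^2] = 195.692308.


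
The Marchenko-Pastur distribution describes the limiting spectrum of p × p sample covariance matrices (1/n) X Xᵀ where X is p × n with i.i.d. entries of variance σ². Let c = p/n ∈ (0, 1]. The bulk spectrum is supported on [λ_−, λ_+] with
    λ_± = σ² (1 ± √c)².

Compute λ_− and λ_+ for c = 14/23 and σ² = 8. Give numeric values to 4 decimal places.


c = 14/23 = 0.608696; √c = 0.780189.
λ_− = σ² (1 − √c)² = 8 · (1 − 0.780189)² = 8 · (0.219811)² = 0.386533.
λ_+ = σ² (1 + √c)² = 8 · (1 + 0.780189)² = 8 · (1.780189)² = 25.352597.

Rounded to 4 decimal places: λ_− ≈ 0.3865, λ_+ ≈ 25.3526.


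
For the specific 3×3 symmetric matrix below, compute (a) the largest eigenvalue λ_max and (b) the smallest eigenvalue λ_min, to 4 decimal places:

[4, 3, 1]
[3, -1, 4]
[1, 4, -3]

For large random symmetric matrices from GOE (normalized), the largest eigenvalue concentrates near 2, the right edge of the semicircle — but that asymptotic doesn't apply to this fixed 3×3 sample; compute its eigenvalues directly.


Since M is real symmetric, all three eigenvalues are real; they are the roots of det(λI − M) = λ³ − (tr M) λ² + s λ − det M, where s is the sum of the principal 2×2 minors.
tr M = 4 + (-1) + (-3) = 0.
s = (4·(-1) − 3²) + (4·(-3) − 1²) + ((-1)·(-3) − 4²) = -13 + (-13) + (-13) = -39.
det M (expand along row 1) = 4·(-13) − 3·(-13) + 1·13 = 0.
Characteristic polynomial: λ³ − 39λ = 0.
Substitute λ = y + (tr M)/3 = y + 0.000000 to remove the quadratic term: y³ + p·y + q = 0 with p = s − (tr M)²/3 = -39.000000 and q = −2(tr M)³/27 + (tr M)·s/3 − det M = 0.000000.
Three real roots ⇒ use the trigonometric (Viète) form: r = 2√(−p/3) = 7.211103, φ = arccos(3q/(p·r)) = arccos(0.000000) = 1.570796 rad.
y_k = r·cos(φ/3 − 2πk/3) for k = 0, 1, 2 gives y = 6.244998, 0.000000, -6.244998.
λ_k = y_k + 0.000000 gives λ = 6.2450, 0.0000, -6.2450 (check: the sum is 0.0000 = tr M).

Hence λ_max = 6.2450 and λ_min = -6.2450.


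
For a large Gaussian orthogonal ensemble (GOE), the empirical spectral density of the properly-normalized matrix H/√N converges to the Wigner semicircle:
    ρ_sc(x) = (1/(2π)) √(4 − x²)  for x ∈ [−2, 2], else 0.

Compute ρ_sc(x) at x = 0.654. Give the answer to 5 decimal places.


ρ_sc(x) = (1/(2π)) √(4 − x²). With x = 0.654:
  4 − x² = 4 − (0.654)² = 4 − 0.427716 = 3.572284.
  √(4 − x²) = 1.890049.
  1/(2π) = 0.159155.
  ρ_sc(0.654) = 0.159155 · 1.890049 = 0.300811.

Rounded to 5 decimal places: ρ_sc(0.654) ≈ 0.30081.


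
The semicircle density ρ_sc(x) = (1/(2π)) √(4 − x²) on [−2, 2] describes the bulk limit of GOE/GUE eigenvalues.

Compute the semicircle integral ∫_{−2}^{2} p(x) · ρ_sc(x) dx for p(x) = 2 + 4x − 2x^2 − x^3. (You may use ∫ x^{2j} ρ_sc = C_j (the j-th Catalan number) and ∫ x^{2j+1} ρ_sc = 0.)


Write p(x) = Σ a_i x^i, split into monomials and integrate each against ρ_sc separately.
Using ∫ x^{2j} ρ_sc = C_j = (1/(j+1)) C(2j, j) (Catalan numbers) and ∫ x^{2j+1} ρ_sc = 0 (odd monomials vanish by symmetry):
  i = 0 (even): a_0 · C_{0} = 2 · 1 = 2
  i = 1 (odd): ∫ x^1 ρ_sc = 0 (vanishes)
  i = 2 (even): a_2 · C_{1} = -2 · 1 = -2
  i = 3 (odd): ∫ x^3 ρ_sc = 0 (vanishes)

Summing the contributions: ∫_{−2}^{2} p(x) ρ_sc(x) dx = 2 + (-2) = 0.


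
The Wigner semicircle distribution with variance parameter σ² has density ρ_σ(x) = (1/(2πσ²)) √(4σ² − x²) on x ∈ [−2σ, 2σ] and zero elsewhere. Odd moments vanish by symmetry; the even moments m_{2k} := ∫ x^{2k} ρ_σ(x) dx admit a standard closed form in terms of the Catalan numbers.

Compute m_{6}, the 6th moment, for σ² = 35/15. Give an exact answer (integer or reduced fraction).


By the scaled semicircle moment identity, m_{2k} = σ^{2k} · C_k with k = 3.
C_3 = (1/(k+1)) · C(2k, k) = (1/4) · C(6, 3) = (1/4) · 20 = 5.
σ^{2k} = (σ²)^k = (35/15)^3 = 343/27.

Therefore m_{6} = σ^{6} · C_3 = (343/27) · 5 = 1715/27.


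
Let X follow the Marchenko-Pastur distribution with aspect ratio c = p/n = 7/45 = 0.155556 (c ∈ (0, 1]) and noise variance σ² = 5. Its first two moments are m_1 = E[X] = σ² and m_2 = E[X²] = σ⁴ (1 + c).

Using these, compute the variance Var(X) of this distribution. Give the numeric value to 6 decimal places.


m_1 = E[X] = σ² = 5, so m_1² = 25.
m_2 = E[X²] = σ⁴ (1 + c) = 25 · (1 + 0.155556) = 25 · 1.155556 = 28.888889.
(Note m_2 − m_1² simplifies to c · σ⁴ = 0.155556 · 25.)

Var(X) = m_2 − m_1² = 28.888889 − 25 = 3.888889.


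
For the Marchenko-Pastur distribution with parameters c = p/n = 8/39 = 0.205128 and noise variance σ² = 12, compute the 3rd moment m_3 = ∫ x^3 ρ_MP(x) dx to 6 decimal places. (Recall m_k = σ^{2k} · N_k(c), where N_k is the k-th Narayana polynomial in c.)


E[X³] = σ⁶ (1 + 3c + c²) (third MP moment). With σ² = 12 (so σ⁶ = 1728) and c = 8/39 = 0.205128: E[X³] = 1728 · (1 + 3·0.205128 + (0.205128)²) = 1728 · 1.657462.

So E[X^3] = 2864.094675.


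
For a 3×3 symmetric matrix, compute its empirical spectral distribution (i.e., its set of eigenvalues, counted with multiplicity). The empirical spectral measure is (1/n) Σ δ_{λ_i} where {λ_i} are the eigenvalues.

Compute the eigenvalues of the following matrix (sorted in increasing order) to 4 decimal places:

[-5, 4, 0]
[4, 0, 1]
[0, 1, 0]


Since M is real symmetric, all three eigenvalues are real; they are the roots of det(λI − M) = λ³ − (tr M) λ² + s λ − det M, where s is the sum of the principal 2×2 minors.
tr M = -5 + 0 + 0 = -5.
s = ((-5)·0 − 4²) + ((-5)·0 − 0²) + (0·0 − 1²) = -16 + 0 + (-1) = -17.
det M (expand along row 1) = (-5)·(-1) − 4·0 + 0·4 = 5.
Characteristic polynomial: λ³ + 5λ² − 17λ − 5 = 0.
Substitute λ = y + (tr M)/3 = y − 1.666667 to remove the quadratic term: y³ + p·y + q = 0 with p = s − (tr M)²/3 = -25.333333 and q = −2(tr M)³/27 + (tr M)·s/3 − det M = 32.592593.
Three real roots ⇒ use the trigonometric (Viète) form: r = 2√(−p/3) = 5.811865, φ = arccos(3q/(p·r)) = arccos(-0.664098) = 2.297083 rad.
y_k = r·cos(φ/3 − 2πk/3) for k = 0, 1, 2 gives y = 4.189781, 1.393323, -5.583104.
λ_k = y_k − 1.666667 gives λ = 2.5231, -0.2733, -7.2498 (check: the sum is -5.0000 = tr M).

Eigenvalues sorted in increasing order: [-7.2498, -0.2733, 2.5231].


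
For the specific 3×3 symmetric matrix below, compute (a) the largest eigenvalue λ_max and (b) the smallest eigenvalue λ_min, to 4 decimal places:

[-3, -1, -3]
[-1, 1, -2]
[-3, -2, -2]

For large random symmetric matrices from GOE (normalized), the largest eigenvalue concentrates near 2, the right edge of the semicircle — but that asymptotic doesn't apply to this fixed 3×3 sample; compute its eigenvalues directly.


Since M is real symmetric, all three eigenvalues are real; they are the roots of det(λI − M) = λ³ − (tr M) λ² + s λ − det M, where s is the sum of the principal 2×2 minors.
tr M = -3 + 1 + (-2) = -4.
s = ((-3)·1 − (-1)²) + ((-3)·(-2) − (-3)²) + (1·(-2) − (-2)²) = -4 + (-3) + (-6) = -13.
det M (expand along row 1) = (-3)·(-6) − (-1)·(-4) + (-3)·5 = -1.
Characteristic polynomial: λ³ + 4λ² − 13λ + 1 = 0.
Substitute λ = y + (tr M)/3 = y − 1.333333 to remove the quadratic term: y³ + p·y + q = 0 with p = s − (tr M)²/3 = -18.333333 and q = −2(tr M)³/27 + (tr M)·s/3 − det M = 23.074074.
Three real roots ⇒ use the trigonometric (Viète) form: r = 2√(−p/3) = 4.944132, φ = arccos(3q/(p·r)) = arccos(-0.763685) = 2.439798 rad.
y_k = r·cos(φ/3 − 2πk/3) for k = 0, 1, 2 gives y = 3.397258, 1.412208, -4.809467.
λ_k = y_k − 1.333333 gives λ = 2.0639, 0.0789, -6.1428 (check: the sum is -4.0000 = tr M).

Hence λ_max = 2.0639 and λ_min = -6.1428.


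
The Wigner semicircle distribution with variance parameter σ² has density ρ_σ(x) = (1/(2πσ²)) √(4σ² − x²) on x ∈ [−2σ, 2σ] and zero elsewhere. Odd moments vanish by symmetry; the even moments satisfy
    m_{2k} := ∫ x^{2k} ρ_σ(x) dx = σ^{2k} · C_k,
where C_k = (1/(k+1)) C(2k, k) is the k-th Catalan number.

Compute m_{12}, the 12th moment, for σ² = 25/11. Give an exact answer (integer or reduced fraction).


By the scaled semicircle moment identity, m_{2k} = σ^{2k} · C_k with k = 6.
C_6 = (1/(k+1)) · C(2k, k) = (1/7) · C(12, 6) = (1/7) · 924 = 132.
σ^{2k} = (σ²)^k = (25/11)^6 = 244140625/1771561.

Therefore m_{12} = σ^{12} · C_6 = (244140625/1771561) · 132 = 2929687500/161051.


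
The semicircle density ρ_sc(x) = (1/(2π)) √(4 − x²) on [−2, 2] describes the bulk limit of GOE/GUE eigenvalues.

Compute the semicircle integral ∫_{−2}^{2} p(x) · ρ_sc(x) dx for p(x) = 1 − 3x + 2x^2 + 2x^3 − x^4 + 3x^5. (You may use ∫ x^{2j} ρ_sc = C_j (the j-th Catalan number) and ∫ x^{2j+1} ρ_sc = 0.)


Write p(x) = Σ a_i x^i, split into monomials and integrate each against ρ_sc separately.
Using ∫ x^{2j} ρ_sc = C_j = (1/(j+1)) C(2j, j) (Catalan numbers) and ∫ x^{2j+1} ρ_sc = 0 (odd monomials vanish by symmetry):
  i = 0 (even): a_0 · C_{0} = 1 · 1 = 1
  i = 1 (odd): ∫ x^1 ρ_sc = 0 (vanishes)
  i = 2 (even): a_2 · C_{1} = 2 · 1 = 2
  i = 3 (odd): ∫ x^3 ρ_sc = 0 (vanishes)
  i = 4 (even): a_4 · C_{2} = -1 · 2 = -2
  i = 5 (odd): ∫ x^5 ρ_sc = 0 (vanishes)

Summing the contributions: ∫_{−2}^{2} p(x) ρ_sc(x) dx = 1 + 2 + (-2) = 1.


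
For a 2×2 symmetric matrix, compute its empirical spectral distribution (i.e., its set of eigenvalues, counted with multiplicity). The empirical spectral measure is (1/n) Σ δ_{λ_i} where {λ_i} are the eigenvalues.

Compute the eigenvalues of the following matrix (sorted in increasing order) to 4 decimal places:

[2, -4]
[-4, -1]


Since M is real symmetric, both eigenvalues are real; they are the roots of det(λI − M) = λ² − (tr M) λ + det M.
tr M = 2 + (-1) = 1.
det M = 2·(-1) − (-4)² = -2 − 16 = -18.
Characteristic polynomial: λ² − λ − 18 = 0.
Discriminant Δ = (tr M)² − 4·det M = 1 − (-72) = 73; √Δ = 8.544004.
λ = (tr M ± √Δ)/2 = (1 ± 8.544004)/2, giving (tr M − √Δ)/2 = -3.7720 and (tr M + √Δ)/2 = 4.7720.

Eigenvalues sorted in increasing order: [-3.7720, 4.7720].


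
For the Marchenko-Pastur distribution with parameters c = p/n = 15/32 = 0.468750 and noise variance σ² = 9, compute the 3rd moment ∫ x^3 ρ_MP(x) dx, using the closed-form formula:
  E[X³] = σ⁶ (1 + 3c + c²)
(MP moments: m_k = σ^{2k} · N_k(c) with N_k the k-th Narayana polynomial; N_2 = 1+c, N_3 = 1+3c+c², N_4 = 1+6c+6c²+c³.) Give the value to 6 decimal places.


E[X³] = σ⁶ (1 + 3c + c²) (third MP moment). With σ² = 9 (so σ⁶ = 729) and c = 15/32 = 0.468750: E[X³] = 729 · (1 + 3·0.468750 + (0.468750)²) = 729 · 2.625977.

So E[X^3] = 1914.336914.


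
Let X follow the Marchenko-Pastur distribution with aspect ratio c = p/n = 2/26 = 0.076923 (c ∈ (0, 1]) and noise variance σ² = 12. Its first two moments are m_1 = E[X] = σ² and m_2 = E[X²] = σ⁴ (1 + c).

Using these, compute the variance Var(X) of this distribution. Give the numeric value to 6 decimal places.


m_1 = E[X] = σ² = 12, so m_1² = 144.
m_2 = E[X²] = σ⁴ (1 + c) = 144 · (1 + 0.076923) = 144 · 1.076923 = 155.076923.
(Note m_2 − m_1² simplifies to c · σ⁴ = 0.076923 · 144.)

Var(X) = m_2 − m_1² = 155.076923 − 144 = 11.076923.


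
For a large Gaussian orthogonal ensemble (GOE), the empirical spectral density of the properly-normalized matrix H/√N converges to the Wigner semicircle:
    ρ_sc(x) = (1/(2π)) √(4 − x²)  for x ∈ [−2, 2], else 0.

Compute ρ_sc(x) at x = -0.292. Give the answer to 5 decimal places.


ρ_sc(x) = (1/(2π)) √(4 − x²). With x = -0.292:
  4 − x² = 4 − (-0.292)² = 4 − 0.085264 = 3.914736.
  √(4 − x²) = 1.978569.
  1/(2π) = 0.159155.
  ρ_sc(-0.292) = 0.159155 · 1.978569 = 0.314899.

Rounded to 5 decimal places: ρ_sc(-0.292) ≈ 0.31490.


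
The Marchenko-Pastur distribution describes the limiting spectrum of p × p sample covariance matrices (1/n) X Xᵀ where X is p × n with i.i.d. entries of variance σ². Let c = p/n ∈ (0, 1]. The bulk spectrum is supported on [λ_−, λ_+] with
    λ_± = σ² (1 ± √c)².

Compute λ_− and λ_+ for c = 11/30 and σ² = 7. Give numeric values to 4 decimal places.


c = 11/30 = 0.366667; √c = 0.605530.
λ_− = σ² (1 − √c)² = 7 · (1 − 0.605530)² = 7 · (0.394470)² = 1.089246.
λ_+ = σ² (1 + √c)² = 7 · (1 + 0.605530)² = 7 · (1.605530)² = 18.044088.

Rounded to 4 decimal places: λ_− ≈ 1.0892, λ_+ ≈ 18.0441.


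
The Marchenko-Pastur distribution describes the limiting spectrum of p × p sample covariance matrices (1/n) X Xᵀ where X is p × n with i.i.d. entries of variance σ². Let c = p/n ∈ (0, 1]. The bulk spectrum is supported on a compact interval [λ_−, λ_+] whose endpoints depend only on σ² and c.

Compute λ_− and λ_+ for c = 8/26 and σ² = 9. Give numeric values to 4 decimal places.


c = 8/26 = 0.307692; √c = 0.554700.
λ_− = σ² (1 − √c)² = 9 · (1 − 0.554700)² = 9 · (0.445300)² = 1.784627.
λ_+ = σ² (1 + √c)² = 9 · (1 + 0.554700)² = 9 · (1.554700)² = 21.753834.

Rounded to 4 decimal places: λ_− ≈ 1.7846, λ_+ ≈ 21.7538.


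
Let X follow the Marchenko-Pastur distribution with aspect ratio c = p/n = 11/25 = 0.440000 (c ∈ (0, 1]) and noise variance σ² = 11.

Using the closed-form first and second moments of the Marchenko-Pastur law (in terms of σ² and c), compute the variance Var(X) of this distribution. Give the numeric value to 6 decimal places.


Recall the MP moments m_1 = E[X] = σ² and m_2 = E[X²] = σ⁴ (1 + c).
m_1 = E[X] = σ² = 11, so m_1² = 121.
m_2 = E[X²] = σ⁴ (1 + c) = 121 · (1 + 0.440000) = 121 · 1.440000 = 174.240000.
(Note m_2 − m_1² simplifies to c · σ⁴ = 0.440000 · 121.)

Var(X) = m_2 − m_1² = 174.240000 − 121 = 53.240000.


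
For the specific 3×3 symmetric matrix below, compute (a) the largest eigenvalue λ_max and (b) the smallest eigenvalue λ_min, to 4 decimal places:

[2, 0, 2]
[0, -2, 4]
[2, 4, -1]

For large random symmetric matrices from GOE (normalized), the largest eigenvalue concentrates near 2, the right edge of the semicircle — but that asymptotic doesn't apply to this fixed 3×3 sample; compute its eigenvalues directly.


Since M is real symmetric, all three eigenvalues are real; they are the roots of det(λI − M) = λ³ − (tr M) λ² + s λ − det M, where s is the sum of the principal 2×2 minors.
tr M = 2 + (-2) + (-1) = -1.
s = (2·(-2) − 0²) + (2·(-1) − 2²) + ((-2)·(-1) − 4²) = -4 + (-6) + (-14) = -24.
det M (expand along row 1) = 2·(-14) − 0·(-8) + 2·4 = -20.
Characteristic polynomial: λ³ + λ² − 24λ + 20 = 0.
Substitute λ = y + (tr M)/3 = y − 0.333333 to remove the quadratic term: y³ + p·y + q = 0 with p = s − (tr M)²/3 = -24.333333 and q = −2(tr M)³/27 + (tr M)·s/3 − det M = 28.074074.
Three real roots ⇒ use the trigonometric (Viète) form: r = 2√(−p/3) = 5.696002, φ = arccos(3q/(p·r)) = arccos(-0.607652) = 2.223897 rad.
y_k = r·cos(φ/3 − 2πk/3) for k = 0, 1, 2 gives y = 4.201326, 1.230250, -5.431576.
λ_k = y_k − 0.333333 gives λ = 3.8680, 0.8969, -5.7649 (check: the sum is -1.0000 = tr M).

Hence λ_max = 3.8680 and λ_min = -5.7649.


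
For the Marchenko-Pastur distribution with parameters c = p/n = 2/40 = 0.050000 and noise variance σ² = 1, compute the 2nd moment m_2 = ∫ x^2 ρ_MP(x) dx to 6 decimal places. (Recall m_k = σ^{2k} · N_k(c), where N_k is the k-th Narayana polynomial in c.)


E[X²] = σ⁴ (1 + c) (second MP moment). With σ² = 1 (so σ⁴ = 1) and c = 2/40 = 0.050000: E[X²] = 1 · (1 + 0.050000) = 1 · 1.050000.

So E[X^2] = 1.050000.


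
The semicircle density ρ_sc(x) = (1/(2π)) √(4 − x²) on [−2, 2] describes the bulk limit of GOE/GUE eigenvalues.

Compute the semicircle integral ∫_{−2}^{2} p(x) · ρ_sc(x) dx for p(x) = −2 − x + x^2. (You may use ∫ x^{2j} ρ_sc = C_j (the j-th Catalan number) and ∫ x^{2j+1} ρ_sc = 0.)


Write p(x) = Σ a_i x^i, split into monomials and integrate each against ρ_sc separately.
Using ∫ x^{2j} ρ_sc = C_j = (1/(j+1)) C(2j, j) (Catalan numbers) and ∫ x^{2j+1} ρ_sc = 0 (odd monomials vanish by symmetry):
  i = 0 (even): a_0 · C_{0} = -2 · 1 = -2
  i = 1 (odd): ∫ x^1 ρ_sc = 0 (vanishes)
  i = 2 (even): a_2 · C_{1} = 1 · 1 = 1

Summing the contributions: ∫_{−2}^{2} p(x) ρ_sc(x) dx = (-2) + 1 = -1.


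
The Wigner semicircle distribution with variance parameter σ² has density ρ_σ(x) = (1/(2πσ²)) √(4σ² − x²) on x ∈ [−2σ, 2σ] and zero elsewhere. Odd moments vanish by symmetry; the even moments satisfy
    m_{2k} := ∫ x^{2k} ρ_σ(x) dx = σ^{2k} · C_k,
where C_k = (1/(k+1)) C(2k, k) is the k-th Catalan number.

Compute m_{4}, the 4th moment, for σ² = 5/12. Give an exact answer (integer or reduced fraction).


By the scaled semicircle moment identity, m_{2k} = σ^{2k} · C_k with k = 2.
C_2 = (1/(k+1)) · C(2k, k) = (1/3) · C(4, 2) = (1/3) · 6 = 2.
σ^{2k} = (σ²)^k = (5/12)^2 = 25/144.

Therefore m_{4} = σ^{4} · C_2 = (25/144) · 2 = 25/72.


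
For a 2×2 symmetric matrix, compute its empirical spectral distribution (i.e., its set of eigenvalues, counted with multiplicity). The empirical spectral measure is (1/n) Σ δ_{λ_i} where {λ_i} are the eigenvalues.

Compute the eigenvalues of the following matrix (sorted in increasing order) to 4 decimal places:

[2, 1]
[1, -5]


Since M is real symmetric, both eigenvalues are real; they are the roots of det(λI − M) = λ² − (tr M) λ + det M.
tr M = 2 + (-5) = -3.
det M = 2·(-5) − 1² = -10 − 1 = -11.
Characteristic polynomial: λ² + 3λ − 11 = 0.
Discriminant Δ = (tr M)² − 4·det M = 9 − (-44) = 53; √Δ = 7.280110.
λ = (tr M ± √Δ)/2 = (-3 ± 7.280110)/2, giving (tr M − √Δ)/2 = -5.1401 and (tr M + √Δ)/2 = 2.1401.

Eigenvalues sorted in increasing order: [-5.1401, 2.1401].


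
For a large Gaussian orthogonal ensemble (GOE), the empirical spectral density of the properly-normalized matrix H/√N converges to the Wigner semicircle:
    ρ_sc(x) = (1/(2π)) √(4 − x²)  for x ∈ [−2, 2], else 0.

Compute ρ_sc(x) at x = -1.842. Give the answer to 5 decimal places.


ρ_sc(x) = (1/(2π)) √(4 − x²). With x = -1.842:
  4 − x² = 4 − (-1.842)² = 4 − 3.392964 = 0.607036.
  √(4 − x²) = 0.779125.
  1/(2π) = 0.159155.
  ρ_sc(-1.842) = 0.159155 · 0.779125 = 0.124002.

Rounded to 5 decimal places: ρ_sc(-1.842) ≈ 0.12400.


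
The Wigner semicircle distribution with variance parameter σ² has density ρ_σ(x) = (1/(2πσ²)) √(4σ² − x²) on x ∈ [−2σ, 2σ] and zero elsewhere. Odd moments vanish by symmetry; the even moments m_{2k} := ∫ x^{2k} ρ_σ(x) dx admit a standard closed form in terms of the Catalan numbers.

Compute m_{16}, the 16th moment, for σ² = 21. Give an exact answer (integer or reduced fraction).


By the scaled semicircle moment identity, m_{2k} = σ^{2k} · C_k with k = 8.
C_8 = (1/(k+1)) · C(2k, k) = (1/9) · C(16, 8) = (1/9) · 12870 = 1430.
σ^{2k} = (σ²)^k = (21)^8 = 37822859361.

Therefore m_{16} = σ^{16} · C_8 = 37822859361 · 1430 = 54086688886230.


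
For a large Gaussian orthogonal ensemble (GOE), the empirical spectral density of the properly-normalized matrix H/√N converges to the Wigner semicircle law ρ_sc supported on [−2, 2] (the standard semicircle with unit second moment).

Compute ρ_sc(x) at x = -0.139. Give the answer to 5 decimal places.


ρ_sc(x) = (1/(2π)) √(4 − x²). With x = -0.139:
  4 − x² = 4 − (-0.139)² = 4 − 0.019321 = 3.980679.
  √(4 − x²) = 1.995164.
  1/(2π) = 0.159155.
  ρ_sc(-0.139) = 0.159155 · 1.995164 = 0.317540.

Rounded to 5 decimal places: ρ_sc(-0.139) ≈ 0.31754.


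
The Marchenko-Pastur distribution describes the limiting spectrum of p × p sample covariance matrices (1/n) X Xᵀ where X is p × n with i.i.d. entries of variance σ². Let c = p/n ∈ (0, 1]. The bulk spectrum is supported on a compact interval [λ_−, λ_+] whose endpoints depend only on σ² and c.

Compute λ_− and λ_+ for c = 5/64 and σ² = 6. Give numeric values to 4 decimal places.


c = 5/64 = 0.078125; √c = 0.279508.
λ_− = σ² (1 − √c)² = 6 · (1 − 0.279508)² = 6 · (0.720492)² = 3.114648.
λ_+ = σ² (1 + √c)² = 6 · (1 + 0.279508)² = 6 · (1.279508)² = 9.822852.

Rounded to 4 decimal places: λ_− ≈ 3.1146, λ_+ ≈ 9.8229.


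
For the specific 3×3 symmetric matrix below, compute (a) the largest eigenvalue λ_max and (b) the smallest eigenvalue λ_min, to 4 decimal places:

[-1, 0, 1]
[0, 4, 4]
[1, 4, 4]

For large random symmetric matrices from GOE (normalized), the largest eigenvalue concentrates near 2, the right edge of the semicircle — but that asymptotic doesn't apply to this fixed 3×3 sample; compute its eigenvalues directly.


Since M is real symmetric, all three eigenvalues are real; they are the roots of det(λI − M) = λ³ − (tr M) λ² + s λ − det M, where s is the sum of the principal 2×2 minors.
tr M = -1 + 4 + 4 = 7.
s = ((-1)·4 − 0²) + ((-1)·4 − 1²) + (4·4 − 4²) = -4 + (-5) + 0 = -9.
det M (expand along row 1) = (-1)·0 − 0·(-4) + 1·(-4) = -4.
Characteristic polynomial: λ³ − 7λ² − 9λ + 4 = 0.
Substitute λ = y + (tr M)/3 = y + 2.333333 to remove the quadratic term: y³ + p·y + q = 0 with p = s − (tr M)²/3 = -25.333333 and q = −2(tr M)³/27 + (tr M)·s/3 − det M = -42.407407.
Three real roots ⇒ use the trigonometric (Viète) form: r = 2√(−p/3) = 5.811865, φ = arccos(3q/(p·r)) = arccos(0.864082) = 0.527472 rad.
y_k = r·cos(φ/3 − 2πk/3) for k = 0, 1, 2 gives y = 5.722262, -1.980722, -3.741540.
λ_k = y_k + 2.333333 gives λ = 8.0556, 0.3526, -1.4082 (check: the sum is 7.0000 = tr M).

Hence λ_max = 8.0556 and λ_min = -1.4082.
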